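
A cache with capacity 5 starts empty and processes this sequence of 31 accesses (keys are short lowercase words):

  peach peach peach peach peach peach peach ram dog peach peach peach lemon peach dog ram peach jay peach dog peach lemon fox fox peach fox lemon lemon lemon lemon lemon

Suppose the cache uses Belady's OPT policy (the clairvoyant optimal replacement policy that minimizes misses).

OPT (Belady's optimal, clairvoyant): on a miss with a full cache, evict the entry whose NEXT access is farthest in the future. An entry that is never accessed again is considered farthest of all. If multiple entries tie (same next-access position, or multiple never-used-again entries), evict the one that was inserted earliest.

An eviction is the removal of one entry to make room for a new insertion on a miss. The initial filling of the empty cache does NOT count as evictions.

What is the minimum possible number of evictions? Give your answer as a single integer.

OPT (Belady) simulation (capacity=5):
  1. access peach: MISS. Cache: [peach]
  2. access peach: HIT. Next use of peach: step 3. Cache: [peach]
  3. access peach: HIT. Next use of peach: step 4. Cache: [peach]
  4. access peach: HIT. Next use of peach: step 5. Cache: [peach]
  5. access peach: HIT. Next use of peach: step 6. Cache: [peach]
  6. access peach: HIT. Next use of peach: step 7. Cache: [peach]
  7. access peach: HIT. Next use of peach: step 10. Cache: [peach]
  8. access ram: MISS. Cache: [peach ram]
  9. access dog: MISS. Cache: [peach ram dog]
  10. access peach: HIT. Next use of peach: step 11. Cache: [peach ram dog]
  11. access peach: HIT. Next use of peach: step 12. Cache: [peach ram dog]
  12. access peach: HIT. Next use of peach: step 14. Cache: [peach ram dog]
  13. access lemon: MISS. Cache: [peach ram dog lemon]
  14. access peach: HIT. Next use of peach: step 17. Cache: [peach ram dog lemon]
  15. access dog: HIT. Next use of dog: step 20. Cache: [peach ram dog lemon]
  16. access ram: HIT. Next use of ram: never. Cache: [peach ram dog lemon]
  17. access peach: HIT. Next use of peach: step 19. Cache: [peach ram dog lemon]
  18. access jay: MISS. Cache: [peach ram dog lemon jay]
  19. access peach: HIT. Next use of peach: step 21. Cache: [peach ram dog lemon jay]
  20. access dog: HIT. Next use of dog: never. Cache: [peach ram dog lemon jay]
  21. access peach: HIT. Next use of peach: step 25. Cache: [peach ram dog lemon jay]
  22. access lemon: HIT. Next use of lemon: step 27. Cache: [peach ram dog lemon jay]
  23. access fox: MISS, evict ram (next use: never). Cache: [peach dog lemon jay fox]
  24. access fox: HIT. Next use of fox: step 26. Cache: [peach dog lemon jay fox]
  25. access peach: HIT. Next use of peach: never. Cache: [peach dog lemon jay fox]
  26. access fox: HIT. Next use of fox: never. Cache: [peach dog lemon jay fox]
  27. access lemon: HIT. Next use of lemon: step 28. Cache: [peach dog lemon jay fox]
  28. access lemon: HIT. Next use of lemon: step 29. Cache: [peach dog lemon jay fox]
  29. access lemon: HIT. Next use of lemon: step 30. Cache: [peach dog lemon jay fox]
  30. access lemon: HIT. Next use of lemon: step 31. Cache: [peach dog lemon jay fox]
  31. access lemon: HIT. Next use of lemon: never. Cache: [peach dog lemon jay fox]
Total: 25 hits, 6 misses, 1 evictions

Answer: 1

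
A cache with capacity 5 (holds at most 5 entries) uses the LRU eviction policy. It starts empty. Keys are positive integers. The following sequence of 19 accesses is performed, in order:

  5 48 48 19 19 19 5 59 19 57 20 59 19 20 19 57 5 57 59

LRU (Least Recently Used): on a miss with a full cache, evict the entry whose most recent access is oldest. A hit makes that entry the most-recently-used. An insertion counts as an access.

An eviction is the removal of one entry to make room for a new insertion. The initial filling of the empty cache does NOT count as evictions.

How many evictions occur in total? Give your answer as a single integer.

LRU simulation (capacity=5):
  1. access 5: MISS. Cache (LRU->MRU): [5]
  2. access 48: MISS. Cache (LRU->MRU): [5 48]
  3. access 48: HIT. Cache (LRU->MRU): [5 48]
  4. access 19: MISS. Cache (LRU->MRU): [5 48 19]
  5. access 19: HIT. Cache (LRU->MRU): [5 48 19]
  6. access 19: HIT. Cache (LRU->MRU): [5 48 19]
  7. access 5: HIT. Cache (LRU->MRU): [48 19 5]
  8. access 59: MISS. Cache (LRU->MRU): [48 19 5 59]
  9. access 19: HIT. Cache (LRU->MRU): [48 5 59 19]
  10. access 57: MISS. Cache (LRU->MRU): [48 5 59 19 57]
  11. access 20: MISS, evict 48. Cache (LRU->MRU): [5 59 19 57 20]
  12. access 59: HIT. Cache (LRU->MRU): [5 19 57 20 59]
  13. access 19: HIT. Cache (LRU->MRU): [5 57 20 59 19]
  14. access 20: HIT. Cache (LRU->MRU): [5 57 59 19 20]
  15. access 19: HIT. Cache (LRU->MRU): [5 57 59 20 19]
  16. access 57: HIT. Cache (LRU->MRU): [5 59 20 19 57]
  17. access 5: HIT. Cache (LRU->MRU): [59 20 19 57 5]
  18. access 57: HIT. Cache (LRU->MRU): [59 20 19 5 57]
  19. access 59: HIT. Cache (LRU->MRU): [20 19 5 57 59]
Total: 13 hits, 6 misses, 1 evictions

Answer: 1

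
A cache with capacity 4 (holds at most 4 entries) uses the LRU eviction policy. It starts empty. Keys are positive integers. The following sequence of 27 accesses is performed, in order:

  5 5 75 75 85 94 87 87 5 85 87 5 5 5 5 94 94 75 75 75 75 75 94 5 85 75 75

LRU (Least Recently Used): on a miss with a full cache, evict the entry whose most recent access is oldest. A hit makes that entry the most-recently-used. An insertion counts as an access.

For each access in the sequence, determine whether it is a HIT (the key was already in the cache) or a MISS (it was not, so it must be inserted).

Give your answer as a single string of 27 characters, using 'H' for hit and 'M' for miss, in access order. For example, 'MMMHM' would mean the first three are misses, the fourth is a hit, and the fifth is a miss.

Answer: MHMHMMMHMHHHHHHHHMHHHHHHMHH

Derivation:
LRU simulation (capacity=4):
  1. access 5: MISS. Cache (LRU->MRU): [5]
  2. access 5: HIT. Cache (LRU->MRU): [5]
  3. access 75: MISS. Cache (LRU->MRU): [5 75]
  4. access 75: HIT. Cache (LRU->MRU): [5 75]
  5. access 85: MISS. Cache (LRU->MRU): [5 75 85]
  6. access 94: MISS. Cache (LRU->MRU): [5 75 85 94]
  7. access 87: MISS, evict 5. Cache (LRU->MRU): [75 85 94 87]
  8. access 87: HIT. Cache (LRU->MRU): [75 85 94 87]
  9. access 5: MISS, evict 75. Cache (LRU->MRU): [85 94 87 5]
  10. access 85: HIT. Cache (LRU->MRU): [94 87 5 85]
  11. access 87: HIT. Cache (LRU->MRU): [94 5 85 87]
  12. access 5: HIT. Cache (LRU->MRU): [94 85 87 5]
  13. access 5: HIT. Cache (LRU->MRU): [94 85 87 5]
  14. access 5: HIT. Cache (LRU->MRU): [94 85 87 5]
  15. access 5: HIT. Cache (LRU->MRU): [94 85 87 5]
  16. access 94: HIT. Cache (LRU->MRU): [85 87 5 94]
  17. access 94: HIT. Cache (LRU->MRU): [85 87 5 94]
  18. access 75: MISS, evict 85. Cache (LRU->MRU): [87 5 94 75]
  19. access 75: HIT. Cache (LRU->MRU): [87 5 94 75]
  20. access 75: HIT. Cache (LRU->MRU): [87 5 94 75]
  21. access 75: HIT. Cache (LRU->MRU): [87 5 94 75]
  22. access 75: HIT. Cache (LRU->MRU): [87 5 94 75]
  23. access 94: HIT. Cache (LRU->MRU): [87 5 75 94]
  24. access 5: HIT. Cache (LRU->MRU): [87 75 94 5]
  25. access 85: MISS, evict 87. Cache (LRU->MRU): [75 94 5 85]
  26. access 75: HIT. Cache (LRU->MRU): [94 5 85 75]
  27. access 75: HIT. Cache (LRU->MRU): [94 5 85 75]
Total: 19 hits, 8 misses, 4 evictions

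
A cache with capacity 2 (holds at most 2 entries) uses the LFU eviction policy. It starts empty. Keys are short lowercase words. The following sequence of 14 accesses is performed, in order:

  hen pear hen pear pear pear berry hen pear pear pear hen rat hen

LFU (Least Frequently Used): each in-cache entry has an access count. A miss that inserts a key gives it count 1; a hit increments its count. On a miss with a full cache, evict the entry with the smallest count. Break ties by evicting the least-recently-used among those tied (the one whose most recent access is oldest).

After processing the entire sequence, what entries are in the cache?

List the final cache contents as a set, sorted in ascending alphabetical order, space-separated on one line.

LFU simulation (capacity=2):
  1. access hen: MISS. Cache: [hen(c=1)]
  2. access pear: MISS. Cache: [hen(c=1) pear(c=1)]
  3. access hen: HIT, count now 2. Cache: [pear(c=1) hen(c=2)]
  4. access pear: HIT, count now 2. Cache: [hen(c=2) pear(c=2)]
  5. access pear: HIT, count now 3. Cache: [hen(c=2) pear(c=3)]
  6. access pear: HIT, count now 4. Cache: [hen(c=2) pear(c=4)]
  7. access berry: MISS, evict hen(c=2). Cache: [berry(c=1) pear(c=4)]
  8. access hen: MISS, evict berry(c=1). Cache: [hen(c=1) pear(c=4)]
  9. access pear: HIT, count now 5. Cache: [hen(c=1) pear(c=5)]
  10. access pear: HIT, count now 6. Cache: [hen(c=1) pear(c=6)]
  11. access pear: HIT, count now 7. Cache: [hen(c=1) pear(c=7)]
  12. access hen: HIT, count now 2. Cache: [hen(c=2) pear(c=7)]
  13. access rat: MISS, evict hen(c=2). Cache: [rat(c=1) pear(c=7)]
  14. access hen: MISS, evict rat(c=1). Cache: [hen(c=1) pear(c=7)]
Total: 8 hits, 6 misses, 4 evictions

Answer: hen pear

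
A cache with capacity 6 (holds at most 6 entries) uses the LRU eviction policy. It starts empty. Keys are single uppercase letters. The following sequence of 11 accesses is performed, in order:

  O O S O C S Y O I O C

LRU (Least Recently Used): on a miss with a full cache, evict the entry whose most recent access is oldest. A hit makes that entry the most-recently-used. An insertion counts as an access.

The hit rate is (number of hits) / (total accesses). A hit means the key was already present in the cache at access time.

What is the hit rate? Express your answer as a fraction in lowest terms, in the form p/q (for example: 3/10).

Answer: 6/11

Derivation:
LRU simulation (capacity=6):
  1. access O: MISS. Cache (LRU->MRU): [O]
  2. access O: HIT. Cache (LRU->MRU): [O]
  3. access S: MISS. Cache (LRU->MRU): [O S]
  4. access O: HIT. Cache (LRU->MRU): [S O]
  5. access C: MISS. Cache (LRU->MRU): [S O C]
  6. access S: HIT. Cache (LRU->MRU): [O C S]
  7. access Y: MISS. Cache (LRU->MRU): [O C S Y]
  8. access O: HIT. Cache (LRU->MRU): [C S Y O]
  9. access I: MISS. Cache (LRU->MRU): [C S Y O I]
  10. access O: HIT. Cache (LRU->MRU): [C S Y I O]
  11. access C: HIT. Cache (LRU->MRU): [S Y I O C]
Total: 6 hits, 5 misses, 0 evictions

Hit rate = 6/11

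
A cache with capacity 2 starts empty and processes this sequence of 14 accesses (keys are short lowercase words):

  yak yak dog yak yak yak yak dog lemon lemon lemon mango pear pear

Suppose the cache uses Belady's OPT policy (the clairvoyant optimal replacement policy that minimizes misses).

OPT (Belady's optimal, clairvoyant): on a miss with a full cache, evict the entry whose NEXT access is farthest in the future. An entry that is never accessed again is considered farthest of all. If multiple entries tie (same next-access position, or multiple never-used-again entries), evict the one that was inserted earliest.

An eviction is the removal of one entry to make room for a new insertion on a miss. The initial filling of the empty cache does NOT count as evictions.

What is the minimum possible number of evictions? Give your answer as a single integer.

Answer: 3

Derivation:
OPT (Belady) simulation (capacity=2):
  1. access yak: MISS. Cache: [yak]
  2. access yak: HIT. Next use of yak: step 4. Cache: [yak]
  3. access dog: MISS. Cache: [yak dog]
  4. access yak: HIT. Next use of yak: step 5. Cache: [yak dog]
  5. access yak: HIT. Next use of yak: step 6. Cache: [yak dog]
  6. access yak: HIT. Next use of yak: step 7. Cache: [yak dog]
  7. access yak: HIT. Next use of yak: never. Cache: [yak dog]
  8. access dog: HIT. Next use of dog: never. Cache: [yak dog]
  9. access lemon: MISS, evict yak (next use: never). Cache: [dog lemon]
  10. access lemon: HIT. Next use of lemon: step 11. Cache: [dog lemon]
  11. access lemon: HIT. Next use of lemon: never. Cache: [dog lemon]
  12. access mango: MISS, evict dog (next use: never). Cache: [lemon mango]
  13. access pear: MISS, evict lemon (next use: never). Cache: [mango pear]
  14. access pear: HIT. Next use of pear: never. Cache: [mango pear]
Total: 9 hits, 5 misses, 3 evictions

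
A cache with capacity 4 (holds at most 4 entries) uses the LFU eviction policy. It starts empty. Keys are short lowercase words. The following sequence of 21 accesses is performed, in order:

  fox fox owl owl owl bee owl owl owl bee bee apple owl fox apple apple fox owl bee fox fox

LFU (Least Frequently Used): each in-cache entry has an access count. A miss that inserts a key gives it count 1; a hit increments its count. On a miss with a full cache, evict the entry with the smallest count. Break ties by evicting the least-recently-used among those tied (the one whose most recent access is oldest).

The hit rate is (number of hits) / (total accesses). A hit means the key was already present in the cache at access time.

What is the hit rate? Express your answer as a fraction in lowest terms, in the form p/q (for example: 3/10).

Answer: 17/21

Derivation:
LFU simulation (capacity=4):
  1. access fox: MISS. Cache: [fox(c=1)]
  2. access fox: HIT, count now 2. Cache: [fox(c=2)]
  3. access owl: MISS. Cache: [owl(c=1) fox(c=2)]
  4. access owl: HIT, count now 2. Cache: [fox(c=2) owl(c=2)]
  5. access owl: HIT, count now 3. Cache: [fox(c=2) owl(c=3)]
  6. access bee: MISS. Cache: [bee(c=1) fox(c=2) owl(c=3)]
  7. access owl: HIT, count now 4. Cache: [bee(c=1) fox(c=2) owl(c=4)]
  8. access owl: HIT, count now 5. Cache: [bee(c=1) fox(c=2) owl(c=5)]
  9. access owl: HIT, count now 6. Cache: [bee(c=1) fox(c=2) owl(c=6)]
  10. access bee: HIT, count now 2. Cache: [fox(c=2) bee(c=2) owl(c=6)]
  11. access bee: HIT, count now 3. Cache: [fox(c=2) bee(c=3) owl(c=6)]
  12. access apple: MISS. Cache: [apple(c=1) fox(c=2) bee(c=3) owl(c=6)]
  13. access owl: HIT, count now 7. Cache: [apple(c=1) fox(c=2) bee(c=3) owl(c=7)]
  14. access fox: HIT, count now 3. Cache: [apple(c=1) bee(c=3) fox(c=3) owl(c=7)]
  15. access apple: HIT, count now 2. Cache: [apple(c=2) bee(c=3) fox(c=3) owl(c=7)]
  16. access apple: HIT, count now 3. Cache: [bee(c=3) fox(c=3) apple(c=3) owl(c=7)]
  17. access fox: HIT, count now 4. Cache: [bee(c=3) apple(c=3) fox(c=4) owl(c=7)]
  18. access owl: HIT, count now 8. Cache: [bee(c=3) apple(c=3) fox(c=4) owl(c=8)]
  19. access bee: HIT, count now 4. Cache: [apple(c=3) fox(c=4) bee(c=4) owl(c=8)]
  20. access fox: HIT, count now 5. Cache: [apple(c=3) bee(c=4) fox(c=5) owl(c=8)]
  21. access fox: HIT, count now 6. Cache: [apple(c=3) bee(c=4) fox(c=6) owl(c=8)]
Total: 17 hits, 4 misses, 0 evictions

Hit rate = 17/21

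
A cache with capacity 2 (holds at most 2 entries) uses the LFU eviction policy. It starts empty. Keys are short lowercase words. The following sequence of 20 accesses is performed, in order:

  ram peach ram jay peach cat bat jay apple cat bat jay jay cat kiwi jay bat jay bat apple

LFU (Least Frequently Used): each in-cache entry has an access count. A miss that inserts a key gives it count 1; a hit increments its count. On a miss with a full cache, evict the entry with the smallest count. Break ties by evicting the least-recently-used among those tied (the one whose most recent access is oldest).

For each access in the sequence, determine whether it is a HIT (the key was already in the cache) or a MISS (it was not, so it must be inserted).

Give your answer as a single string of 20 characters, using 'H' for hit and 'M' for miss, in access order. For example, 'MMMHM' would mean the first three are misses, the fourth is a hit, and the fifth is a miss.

Answer: MMHMMMMMMMMMHMMHMHHM

Derivation:
LFU simulation (capacity=2):
  1. access ram: MISS. Cache: [ram(c=1)]
  2. access peach: MISS. Cache: [ram(c=1) peach(c=1)]
  3. access ram: HIT, count now 2. Cache: [peach(c=1) ram(c=2)]
  4. access jay: MISS, evict peach(c=1). Cache: [jay(c=1) ram(c=2)]
  5. access peach: MISS, evict jay(c=1). Cache: [peach(c=1) ram(c=2)]
  6. access cat: MISS, evict peach(c=1). Cache: [cat(c=1) ram(c=2)]
  7. access bat: MISS, evict cat(c=1). Cache: [bat(c=1) ram(c=2)]
  8. access jay: MISS, evict bat(c=1). Cache: [jay(c=1) ram(c=2)]
  9. access apple: MISS, evict jay(c=1). Cache: [apple(c=1) ram(c=2)]
  10. access cat: MISS, evict apple(c=1). Cache: [cat(c=1) ram(c=2)]
  11. access bat: MISS, evict cat(c=1). Cache: [bat(c=1) ram(c=2)]
  12. access jay: MISS, evict bat(c=1). Cache: [jay(c=1) ram(c=2)]
  13. access jay: HIT, count now 2. Cache: [ram(c=2) jay(c=2)]
  14. access cat: MISS, evict ram(c=2). Cache: [cat(c=1) jay(c=2)]
  15. access kiwi: MISS, evict cat(c=1). Cache: [kiwi(c=1) jay(c=2)]
  16. access jay: HIT, count now 3. Cache: [kiwi(c=1) jay(c=3)]
  17. access bat: MISS, evict kiwi(c=1). Cache: [bat(c=1) jay(c=3)]
  18. access jay: HIT, count now 4. Cache: [bat(c=1) jay(c=4)]
  19. access bat: HIT, count now 2. Cache: [bat(c=2) jay(c=4)]
  20. access apple: MISS, evict bat(c=2). Cache: [apple(c=1) jay(c=4)]
Total: 5 hits, 15 misses, 13 evictions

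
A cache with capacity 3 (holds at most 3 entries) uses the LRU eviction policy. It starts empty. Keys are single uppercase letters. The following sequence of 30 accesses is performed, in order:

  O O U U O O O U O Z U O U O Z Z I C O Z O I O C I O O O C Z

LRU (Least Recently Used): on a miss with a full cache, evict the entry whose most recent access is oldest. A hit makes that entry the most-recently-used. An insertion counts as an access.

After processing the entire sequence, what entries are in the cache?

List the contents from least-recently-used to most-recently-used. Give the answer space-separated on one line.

LRU simulation (capacity=3):
  1. access O: MISS. Cache (LRU->MRU): [O]
  2. access O: HIT. Cache (LRU->MRU): [O]
  3. access U: MISS. Cache (LRU->MRU): [O U]
  4. access U: HIT. Cache (LRU->MRU): [O U]
  5. access O: HIT. Cache (LRU->MRU): [U O]
  6. access O: HIT. Cache (LRU->MRU): [U O]
  7. access O: HIT. Cache (LRU->MRU): [U O]
  8. access U: HIT. Cache (LRU->MRU): [O U]
  9. access O: HIT. Cache (LRU->MRU): [U O]
  10. access Z: MISS. Cache (LRU->MRU): [U O Z]
  11. access U: HIT. Cache (LRU->MRU): [O Z U]
  12. access O: HIT. Cache (LRU->MRU): [Z U O]
  13. access U: HIT. Cache (LRU->MRU): [Z O U]
  14. access O: HIT. Cache (LRU->MRU): [Z U O]
  15. access Z: HIT. Cache (LRU->MRU): [U O Z]
  16. access Z: HIT. Cache (LRU->MRU): [U O Z]
  17. access I: MISS, evict U. Cache (LRU->MRU): [O Z I]
  18. access C: MISS, evict O. Cache (LRU->MRU): [Z I C]
  19. access O: MISS, evict Z. Cache (LRU->MRU): [I C O]
  20. access Z: MISS, evict I. Cache (LRU->MRU): [C O Z]
  21. access O: HIT. Cache (LRU->MRU): [C Z O]
  22. access I: MISS, evict C. Cache (LRU->MRU): [Z O I]
  23. access O: HIT. Cache (LRU->MRU): [Z I O]
  24. access C: MISS, evict Z. Cache (LRU->MRU): [I O C]
  25. access I: HIT. Cache (LRU->MRU): [O C I]
  26. access O: HIT. Cache (LRU->MRU): [C I O]
  27. access O: HIT. Cache (LRU->MRU): [C I O]
  28. access O: HIT. Cache (LRU->MRU): [C I O]
  29. access C: HIT. Cache (LRU->MRU): [I O C]
  30. access Z: MISS, evict I. Cache (LRU->MRU): [O C Z]
Total: 20 hits, 10 misses, 7 evictions

Answer: O C Z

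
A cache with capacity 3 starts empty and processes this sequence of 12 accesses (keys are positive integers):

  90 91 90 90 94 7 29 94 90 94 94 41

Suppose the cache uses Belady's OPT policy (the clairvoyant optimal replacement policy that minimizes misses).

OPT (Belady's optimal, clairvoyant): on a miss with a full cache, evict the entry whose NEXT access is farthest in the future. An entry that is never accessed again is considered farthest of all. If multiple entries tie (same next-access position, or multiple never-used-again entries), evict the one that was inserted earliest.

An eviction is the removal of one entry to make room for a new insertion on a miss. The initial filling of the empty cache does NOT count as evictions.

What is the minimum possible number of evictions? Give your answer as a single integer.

OPT (Belady) simulation (capacity=3):
  1. access 90: MISS. Cache: [90]
  2. access 91: MISS. Cache: [90 91]
  3. access 90: HIT. Next use of 90: step 4. Cache: [90 91]
  4. access 90: HIT. Next use of 90: step 9. Cache: [90 91]
  5. access 94: MISS. Cache: [90 91 94]
  6. access 7: MISS, evict 91 (next use: never). Cache: [90 94 7]
  7. access 29: MISS, evict 7 (next use: never). Cache: [90 94 29]
  8. access 94: HIT. Next use of 94: step 10. Cache: [90 94 29]
  9. access 90: HIT. Next use of 90: never. Cache: [90 94 29]
  10. access 94: HIT. Next use of 94: step 11. Cache: [90 94 29]
  11. access 94: HIT. Next use of 94: never. Cache: [90 94 29]
  12. access 41: MISS, evict 90 (next use: never). Cache: [94 29 41]
Total: 6 hits, 6 misses, 3 evictions

Answer: 3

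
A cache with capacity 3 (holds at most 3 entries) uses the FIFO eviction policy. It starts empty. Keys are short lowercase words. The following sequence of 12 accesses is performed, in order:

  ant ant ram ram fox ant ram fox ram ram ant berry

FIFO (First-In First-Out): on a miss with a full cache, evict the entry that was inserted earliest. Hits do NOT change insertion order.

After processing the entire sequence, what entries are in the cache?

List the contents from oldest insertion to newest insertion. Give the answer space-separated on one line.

Answer: ram fox berry

Derivation:
FIFO simulation (capacity=3):
  1. access ant: MISS. Cache (old->new): [ant]
  2. access ant: HIT. Cache (old->new): [ant]
  3. access ram: MISS. Cache (old->new): [ant ram]
  4. access ram: HIT. Cache (old->new): [ant ram]
  5. access fox: MISS. Cache (old->new): [ant ram fox]
  6. access ant: HIT. Cache (old->new): [ant ram fox]
  7. access ram: HIT. Cache (old->new): [ant ram fox]
  8. access fox: HIT. Cache (old->new): [ant ram fox]
  9. access ram: HIT. Cache (old->new): [ant ram fox]
  10. access ram: HIT. Cache (old->new): [ant ram fox]
  11. access ant: HIT. Cache (old->new): [ant ram fox]
  12. access berry: MISS, evict ant. Cache (old->new): [ram fox berry]
Total: 8 hits, 4 misses, 1 evictions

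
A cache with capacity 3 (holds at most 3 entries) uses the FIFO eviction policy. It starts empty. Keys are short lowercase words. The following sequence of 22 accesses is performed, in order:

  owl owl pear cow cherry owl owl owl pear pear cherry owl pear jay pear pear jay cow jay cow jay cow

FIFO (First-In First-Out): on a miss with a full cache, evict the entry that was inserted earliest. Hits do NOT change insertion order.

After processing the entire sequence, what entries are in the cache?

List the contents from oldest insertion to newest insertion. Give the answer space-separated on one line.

FIFO simulation (capacity=3):
  1. access owl: MISS. Cache (old->new): [owl]
  2. access owl: HIT. Cache (old->new): [owl]
  3. access pear: MISS. Cache (old->new): [owl pear]
  4. access cow: MISS. Cache (old->new): [owl pear cow]
  5. access cherry: MISS, evict owl. Cache (old->new): [pear cow cherry]
  6. access owl: MISS, evict pear. Cache (old->new): [cow cherry owl]
  7. access owl: HIT. Cache (old->new): [cow cherry owl]
  8. access owl: HIT. Cache (old->new): [cow cherry owl]
  9. access pear: MISS, evict cow. Cache (old->new): [cherry owl pear]
  10. access pear: HIT. Cache (old->new): [cherry owl pear]
  11. access cherry: HIT. Cache (old->new): [cherry owl pear]
  12. access owl: HIT. Cache (old->new): [cherry owl pear]
  13. access pear: HIT. Cache (old->new): [cherry owl pear]
  14. access jay: MISS, evict cherry. Cache (old->new): [owl pear jay]
  15. access pear: HIT. Cache (old->new): [owl pear jay]
  16. access pear: HIT. Cache (old->new): [owl pear jay]
  17. access jay: HIT. Cache (old->new): [owl pear jay]
  18. access cow: MISS, evict owl. Cache (old->new): [pear jay cow]
  19. access jay: HIT. Cache (old->new): [pear jay cow]
  20. access cow: HIT. Cache (old->new): [pear jay cow]
  21. access jay: HIT. Cache (old->new): [pear jay cow]
  22. access cow: HIT. Cache (old->new): [pear jay cow]
Total: 14 hits, 8 misses, 5 evictions

Answer: pear jay cow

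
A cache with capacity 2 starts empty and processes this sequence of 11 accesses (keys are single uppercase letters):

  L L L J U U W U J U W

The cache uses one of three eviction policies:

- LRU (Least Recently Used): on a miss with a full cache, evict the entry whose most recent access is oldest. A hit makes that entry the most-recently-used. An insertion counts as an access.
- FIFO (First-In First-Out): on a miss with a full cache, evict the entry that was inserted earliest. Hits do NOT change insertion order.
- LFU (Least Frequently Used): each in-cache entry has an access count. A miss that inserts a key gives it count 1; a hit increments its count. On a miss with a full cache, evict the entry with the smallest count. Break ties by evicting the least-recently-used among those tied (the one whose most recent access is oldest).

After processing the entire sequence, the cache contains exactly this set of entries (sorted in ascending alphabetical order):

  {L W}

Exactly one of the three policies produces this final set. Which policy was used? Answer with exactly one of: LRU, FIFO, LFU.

Answer: LFU

Derivation:
Simulating under each policy and comparing final sets:
  LRU: final set = {U W} -> differs
  FIFO: final set = {U W} -> differs
  LFU: final set = {L W} -> MATCHES target
Only LFU produces the target set.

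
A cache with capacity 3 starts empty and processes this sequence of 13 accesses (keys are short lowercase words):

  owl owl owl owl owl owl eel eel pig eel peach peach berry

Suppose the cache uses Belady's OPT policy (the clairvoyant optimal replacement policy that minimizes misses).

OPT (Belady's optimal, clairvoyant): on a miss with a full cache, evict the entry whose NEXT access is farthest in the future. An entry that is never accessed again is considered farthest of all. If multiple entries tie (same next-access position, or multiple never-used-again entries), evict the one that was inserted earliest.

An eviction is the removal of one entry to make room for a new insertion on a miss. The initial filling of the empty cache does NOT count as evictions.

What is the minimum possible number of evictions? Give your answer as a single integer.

Answer: 2

Derivation:
OPT (Belady) simulation (capacity=3):
  1. access owl: MISS. Cache: [owl]
  2. access owl: HIT. Next use of owl: step 3. Cache: [owl]
  3. access owl: HIT. Next use of owl: step 4. Cache: [owl]
  4. access owl: HIT. Next use of owl: step 5. Cache: [owl]
  5. access owl: HIT. Next use of owl: step 6. Cache: [owl]
  6. access owl: HIT. Next use of owl: never. Cache: [owl]
  7. access eel: MISS. Cache: [owl eel]
  8. access eel: HIT. Next use of eel: step 10. Cache: [owl eel]
  9. access pig: MISS. Cache: [owl eel pig]
  10. access eel: HIT. Next use of eel: never. Cache: [owl eel pig]
  11. access peach: MISS, evict owl (next use: never). Cache: [eel pig peach]
  12. access peach: HIT. Next use of peach: never. Cache: [eel pig peach]
  13. access berry: MISS, evict eel (next use: never). Cache: [pig peach berry]
Total: 8 hits, 5 misses, 2 evictions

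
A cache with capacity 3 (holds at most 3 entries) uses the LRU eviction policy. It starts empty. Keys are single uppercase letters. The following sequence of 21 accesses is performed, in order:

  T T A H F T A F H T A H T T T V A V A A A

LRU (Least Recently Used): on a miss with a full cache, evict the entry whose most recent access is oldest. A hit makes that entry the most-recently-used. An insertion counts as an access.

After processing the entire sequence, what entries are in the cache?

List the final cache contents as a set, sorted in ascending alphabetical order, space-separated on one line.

Answer: A T V

Derivation:
LRU simulation (capacity=3):
  1. access T: MISS. Cache (LRU->MRU): [T]
  2. access T: HIT. Cache (LRU->MRU): [T]
  3. access A: MISS. Cache (LRU->MRU): [T A]
  4. access H: MISS. Cache (LRU->MRU): [T A H]
  5. access F: MISS, evict T. Cache (LRU->MRU): [A H F]
  6. access T: MISS, evict A. Cache (LRU->MRU): [H F T]
  7. access A: MISS, evict H. Cache (LRU->MRU): [F T A]
  8. access F: HIT. Cache (LRU->MRU): [T A F]
  9. access H: MISS, evict T. Cache (LRU->MRU): [A F H]
  10. access T: MISS, evict A. Cache (LRU->MRU): [F H T]
  11. access A: MISS, evict F. Cache (LRU->MRU): [H T A]
  12. access H: HIT. Cache (LRU->MRU): [T A H]
  13. access T: HIT. Cache (LRU->MRU): [A H T]
  14. access T: HIT. Cache (LRU->MRU): [A H T]
  15. access T: HIT. Cache (LRU->MRU): [A H T]
  16. access V: MISS, evict A. Cache (LRU->MRU): [H T V]
  17. access A: MISS, evict H. Cache (LRU->MRU): [T V A]
  18. access V: HIT. Cache (LRU->MRU): [T A V]
  19. access A: HIT. Cache (LRU->MRU): [T V A]
  20. access A: HIT. Cache (LRU->MRU): [T V A]
  21. access A: HIT. Cache (LRU->MRU): [T V A]
Total: 10 hits, 11 misses, 8 evictions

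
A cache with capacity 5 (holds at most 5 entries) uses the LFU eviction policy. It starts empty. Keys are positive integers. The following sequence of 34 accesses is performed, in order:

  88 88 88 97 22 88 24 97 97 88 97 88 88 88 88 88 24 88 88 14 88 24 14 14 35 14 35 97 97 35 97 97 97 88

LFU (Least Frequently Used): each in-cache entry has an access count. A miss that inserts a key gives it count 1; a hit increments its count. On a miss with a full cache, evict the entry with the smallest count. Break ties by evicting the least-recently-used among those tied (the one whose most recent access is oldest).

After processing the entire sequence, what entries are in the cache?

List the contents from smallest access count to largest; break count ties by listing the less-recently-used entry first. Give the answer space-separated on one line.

Answer: 24 35 14 97 88

Derivation:
LFU simulation (capacity=5):
  1. access 88: MISS. Cache: [88(c=1)]
  2. access 88: HIT, count now 2. Cache: [88(c=2)]
  3. access 88: HIT, count now 3. Cache: [88(c=3)]
  4. access 97: MISS. Cache: [97(c=1) 88(c=3)]
  5. access 22: MISS. Cache: [97(c=1) 22(c=1) 88(c=3)]
  6. access 88: HIT, count now 4. Cache: [97(c=1) 22(c=1) 88(c=4)]
  7. access 24: MISS. Cache: [97(c=1) 22(c=1) 24(c=1) 88(c=4)]
  8. access 97: HIT, count now 2. Cache: [22(c=1) 24(c=1) 97(c=2) 88(c=4)]
  9. access 97: HIT, count now 3. Cache: [22(c=1) 24(c=1) 97(c=3) 88(c=4)]
  10. access 88: HIT, count now 5. Cache: [22(c=1) 24(c=1) 97(c=3) 88(c=5)]
  11. access 97: HIT, count now 4. Cache: [22(c=1) 24(c=1) 97(c=4) 88(c=5)]
  12. access 88: HIT, count now 6. Cache: [22(c=1) 24(c=1) 97(c=4) 88(c=6)]
  13. access 88: HIT, count now 7. Cache: [22(c=1) 24(c=1) 97(c=4) 88(c=7)]
  14. access 88: HIT, count now 8. Cache: [22(c=1) 24(c=1) 97(c=4) 88(c=8)]
  15. access 88: HIT, count now 9. Cache: [22(c=1) 24(c=1) 97(c=4) 88(c=9)]
  16. access 88: HIT, count now 10. Cache: [22(c=1) 24(c=1) 97(c=4) 88(c=10)]
  17. access 24: HIT, count now 2. Cache: [22(c=1) 24(c=2) 97(c=4) 88(c=10)]
  18. access 88: HIT, count now 11. Cache: [22(c=1) 24(c=2) 97(c=4) 88(c=11)]
  19. access 88: HIT, count now 12. Cache: [22(c=1) 24(c=2) 97(c=4) 88(c=12)]
  20. access 14: MISS. Cache: [22(c=1) 14(c=1) 24(c=2) 97(c=4) 88(c=12)]
  21. access 88: HIT, count now 13. Cache: [22(c=1) 14(c=1) 24(c=2) 97(c=4) 88(c=13)]
  22. access 24: HIT, count now 3. Cache: [22(c=1) 14(c=1) 24(c=3) 97(c=4) 88(c=13)]
  23. access 14: HIT, count now 2. Cache: [22(c=1) 14(c=2) 24(c=3) 97(c=4) 88(c=13)]
  24. access 14: HIT, count now 3. Cache: [22(c=1) 24(c=3) 14(c=3) 97(c=4) 88(c=13)]
  25. access 35: MISS, evict 22(c=1). Cache: [35(c=1) 24(c=3) 14(c=3) 97(c=4) 88(c=13)]
  26. access 14: HIT, count now 4. Cache: [35(c=1) 24(c=3) 97(c=4) 14(c=4) 88(c=13)]
  27. access 35: HIT, count now 2. Cache: [35(c=2) 24(c=3) 97(c=4) 14(c=4) 88(c=13)]
  28. access 97: HIT, count now 5. Cache: [35(c=2) 24(c=3) 14(c=4) 97(c=5) 88(c=13)]
  29. access 97: HIT, count now 6. Cache: [35(c=2) 24(c=3) 14(c=4) 97(c=6) 88(c=13)]
  30. access 35: HIT, count now 3. Cache: [24(c=3) 35(c=3) 14(c=4) 97(c=6) 88(c=13)]
  31. access 97: HIT, count now 7. Cache: [24(c=3) 35(c=3) 14(c=4) 97(c=7) 88(c=13)]
  32. access 97: HIT, count now 8. Cache: [24(c=3) 35(c=3) 14(c=4) 97(c=8) 88(c=13)]
  33. access 97: HIT, count now 9. Cache: [24(c=3) 35(c=3) 14(c=4) 97(c=9) 88(c=13)]
  34. access 88: HIT, count now 14. Cache: [24(c=3) 35(c=3) 14(c=4) 97(c=9) 88(c=14)]
Total: 28 hits, 6 misses, 1 evictions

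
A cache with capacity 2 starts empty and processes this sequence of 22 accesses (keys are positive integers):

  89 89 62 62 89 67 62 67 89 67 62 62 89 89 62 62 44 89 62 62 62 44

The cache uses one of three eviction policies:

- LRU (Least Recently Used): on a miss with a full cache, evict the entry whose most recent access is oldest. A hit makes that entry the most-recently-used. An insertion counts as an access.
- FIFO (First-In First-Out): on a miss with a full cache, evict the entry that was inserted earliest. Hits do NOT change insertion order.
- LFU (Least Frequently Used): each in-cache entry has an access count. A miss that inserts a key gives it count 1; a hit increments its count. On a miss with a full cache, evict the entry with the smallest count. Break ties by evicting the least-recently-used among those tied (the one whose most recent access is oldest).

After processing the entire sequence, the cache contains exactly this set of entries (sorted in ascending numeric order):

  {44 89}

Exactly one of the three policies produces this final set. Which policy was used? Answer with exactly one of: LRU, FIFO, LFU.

Simulating under each policy and comparing final sets:
  LRU: final set = {44 62} -> differs
  FIFO: final set = {44 62} -> differs
  LFU: final set = {44 89} -> MATCHES target
Only LFU produces the target set.

Answer: LFU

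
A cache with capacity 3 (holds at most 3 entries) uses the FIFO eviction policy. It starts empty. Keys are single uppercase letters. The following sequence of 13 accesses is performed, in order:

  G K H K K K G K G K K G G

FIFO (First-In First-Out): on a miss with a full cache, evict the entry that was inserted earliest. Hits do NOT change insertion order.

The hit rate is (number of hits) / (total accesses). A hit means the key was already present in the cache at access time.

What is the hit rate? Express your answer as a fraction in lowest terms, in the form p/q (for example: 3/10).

FIFO simulation (capacity=3):
  1. access G: MISS. Cache (old->new): [G]
  2. access K: MISS. Cache (old->new): [G K]
  3. access H: MISS. Cache (old->new): [G K H]
  4. access K: HIT. Cache (old->new): [G K H]
  5. access K: HIT. Cache (old->new): [G K H]
  6. access K: HIT. Cache (old->new): [G K H]
  7. access G: HIT. Cache (old->new): [G K H]
  8. access K: HIT. Cache (old->new): [G K H]
  9. access G: HIT. Cache (old->new): [G K H]
  10. access K: HIT. Cache (old->new): [G K H]
  11. access K: HIT. Cache (old->new): [G K H]
  12. access G: HIT. Cache (old->new): [G K H]
  13. access G: HIT. Cache (old->new): [G K H]
Total: 10 hits, 3 misses, 0 evictions

Hit rate = 10/13

Answer: 10/13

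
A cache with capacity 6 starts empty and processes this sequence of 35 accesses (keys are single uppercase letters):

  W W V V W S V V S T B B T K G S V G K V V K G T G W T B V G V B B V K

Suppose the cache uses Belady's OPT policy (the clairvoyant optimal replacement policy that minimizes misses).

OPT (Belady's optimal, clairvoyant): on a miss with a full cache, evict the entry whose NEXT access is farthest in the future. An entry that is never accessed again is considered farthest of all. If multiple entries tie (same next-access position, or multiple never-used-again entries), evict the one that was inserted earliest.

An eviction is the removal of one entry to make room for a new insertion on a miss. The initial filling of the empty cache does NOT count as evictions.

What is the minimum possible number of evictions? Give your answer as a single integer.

Answer: 2

Derivation:
OPT (Belady) simulation (capacity=6):
  1. access W: MISS. Cache: [W]
  2. access W: HIT. Next use of W: step 5. Cache: [W]
  3. access V: MISS. Cache: [W V]
  4. access V: HIT. Next use of V: step 7. Cache: [W V]
  5. access W: HIT. Next use of W: step 26. Cache: [W V]
  6. access S: MISS. Cache: [W V S]
  7. access V: HIT. Next use of V: step 8. Cache: [W V S]
  8. access V: HIT. Next use of V: step 17. Cache: [W V S]
  9. access S: HIT. Next use of S: step 16. Cache: [W V S]
  10. access T: MISS. Cache: [W V S T]
  11. access B: MISS. Cache: [W V S T B]
  12. access B: HIT. Next use of B: step 28. Cache: [W V S T B]
  13. access T: HIT. Next use of T: step 24. Cache: [W V S T B]
  14. access K: MISS. Cache: [W V S T B K]
  15. access G: MISS, evict B (next use: step 28). Cache: [W V S T K G]
  16. access S: HIT. Next use of S: never. Cache: [W V S T K G]
  17. access V: HIT. Next use of V: step 20. Cache: [W V S T K G]
  18. access G: HIT. Next use of G: step 23. Cache: [W V S T K G]
  19. access K: HIT. Next use of K: step 22. Cache: [W V S T K G]
  20. access V: HIT. Next use of V: step 21. Cache: [W V S T K G]
  21. access V: HIT. Next use of V: step 29. Cache: [W V S T K G]
  22. access K: HIT. Next use of K: step 35. Cache: [W V S T K G]
  23. access G: HIT. Next use of G: step 25. Cache: [W V S T K G]
  24. access T: HIT. Next use of T: step 27. Cache: [W V S T K G]
  25. access G: HIT. Next use of G: step 30. Cache: [W V S T K G]
  26. access W: HIT. Next use of W: never. Cache: [W V S T K G]
  27. access T: HIT. Next use of T: never. Cache: [W V S T K G]
  28. access B: MISS, evict W (next use: never). Cache: [V S T K G B]
  29. access V: HIT. Next use of V: step 31. Cache: [V S T K G B]
  30. access G: HIT. Next use of G: never. Cache: [V S T K G B]
  31. access V: HIT. Next use of V: step 34. Cache: [V S T K G B]
  32. access B: HIT. Next use of B: step 33. Cache: [V S T K G B]
  33. access B: HIT. Next use of B: never. Cache: [V S T K G B]
  34. access V: HIT. Next use of V: never. Cache: [V S T K G B]
  35. access K: HIT. Next use of K: never. Cache: [V S T K G B]
Total: 27 hits, 8 misses, 2 evictions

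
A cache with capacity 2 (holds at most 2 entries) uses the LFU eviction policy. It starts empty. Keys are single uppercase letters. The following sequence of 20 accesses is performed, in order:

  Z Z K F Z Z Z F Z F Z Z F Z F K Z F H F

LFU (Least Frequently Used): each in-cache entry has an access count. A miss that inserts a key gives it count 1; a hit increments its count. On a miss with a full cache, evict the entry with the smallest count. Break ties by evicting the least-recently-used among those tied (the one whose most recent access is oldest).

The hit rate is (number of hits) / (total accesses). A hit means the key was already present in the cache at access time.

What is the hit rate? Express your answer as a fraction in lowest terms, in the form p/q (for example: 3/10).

LFU simulation (capacity=2):
  1. access Z: MISS. Cache: [Z(c=1)]
  2. access Z: HIT, count now 2. Cache: [Z(c=2)]
  3. access K: MISS. Cache: [K(c=1) Z(c=2)]
  4. access F: MISS, evict K(c=1). Cache: [F(c=1) Z(c=2)]
  5. access Z: HIT, count now 3. Cache: [F(c=1) Z(c=3)]
  6. access Z: HIT, count now 4. Cache: [F(c=1) Z(c=4)]
  7. access Z: HIT, count now 5. Cache: [F(c=1) Z(c=5)]
  8. access F: HIT, count now 2. Cache: [F(c=2) Z(c=5)]
  9. access Z: HIT, count now 6. Cache: [F(c=2) Z(c=6)]
  10. access F: HIT, count now 3. Cache: [F(c=3) Z(c=6)]
  11. access Z: HIT, count now 7. Cache: [F(c=3) Z(c=7)]
  12. access Z: HIT, count now 8. Cache: [F(c=3) Z(c=8)]
  13. access F: HIT, count now 4. Cache: [F(c=4) Z(c=8)]
  14. access Z: HIT, count now 9. Cache: [F(c=4) Z(c=9)]
  15. access F: HIT, count now 5. Cache: [F(c=5) Z(c=9)]
  16. access K: MISS, evict F(c=5). Cache: [K(c=1) Z(c=9)]
  17. access Z: HIT, count now 10. Cache: [K(c=1) Z(c=10)]
  18. access F: MISS, evict K(c=1). Cache: [F(c=1) Z(c=10)]
  19. access H: MISS, evict F(c=1). Cache: [H(c=1) Z(c=10)]
  20. access F: MISS, evict H(c=1). Cache: [F(c=1) Z(c=10)]
Total: 13 hits, 7 misses, 5 evictions

Hit rate = 13/20

Answer: 13/20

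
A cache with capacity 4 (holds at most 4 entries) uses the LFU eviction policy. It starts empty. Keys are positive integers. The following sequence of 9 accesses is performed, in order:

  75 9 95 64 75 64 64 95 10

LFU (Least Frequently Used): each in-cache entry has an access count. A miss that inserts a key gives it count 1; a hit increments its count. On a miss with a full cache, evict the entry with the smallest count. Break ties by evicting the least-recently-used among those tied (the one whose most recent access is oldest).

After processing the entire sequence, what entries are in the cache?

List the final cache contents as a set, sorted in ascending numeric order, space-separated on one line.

LFU simulation (capacity=4):
  1. access 75: MISS. Cache: [75(c=1)]
  2. access 9: MISS. Cache: [75(c=1) 9(c=1)]
  3. access 95: MISS. Cache: [75(c=1) 9(c=1) 95(c=1)]
  4. access 64: MISS. Cache: [75(c=1) 9(c=1) 95(c=1) 64(c=1)]
  5. access 75: HIT, count now 2. Cache: [9(c=1) 95(c=1) 64(c=1) 75(c=2)]
  6. access 64: HIT, count now 2. Cache: [9(c=1) 95(c=1) 75(c=2) 64(c=2)]
  7. access 64: HIT, count now 3. Cache: [9(c=1) 95(c=1) 75(c=2) 64(c=3)]
  8. access 95: HIT, count now 2. Cache: [9(c=1) 75(c=2) 95(c=2) 64(c=3)]
  9. access 10: MISS, evict 9(c=1). Cache: [10(c=1) 75(c=2) 95(c=2) 64(c=3)]
Total: 4 hits, 5 misses, 1 evictions

Answer: 10 64 75 95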